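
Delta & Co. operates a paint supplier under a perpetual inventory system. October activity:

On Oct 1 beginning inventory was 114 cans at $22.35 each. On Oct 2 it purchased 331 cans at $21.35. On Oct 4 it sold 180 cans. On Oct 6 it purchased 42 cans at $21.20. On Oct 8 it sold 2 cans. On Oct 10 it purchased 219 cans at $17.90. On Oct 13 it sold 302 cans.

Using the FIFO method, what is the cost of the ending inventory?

Oct 4, 180 sold [FIFO — oldest first]: 114 @ $22.35 + 66 @ $21.35 = $3,957.00
Oct 8, 2 sold [FIFO — oldest first]: 2 @ $21.35 = $42.70
Oct 13, 302 sold [FIFO — oldest first]: 263 @ $21.35 + 39 @ $21.20 = $6,441.85
Total COGS = $3,957.00 + $42.70 + $6,441.85 = $10,441.55
Ending inventory: 3 @ $21.20 + 219 @ $17.90 = $3,983.70

Ending inventory = $3,983.70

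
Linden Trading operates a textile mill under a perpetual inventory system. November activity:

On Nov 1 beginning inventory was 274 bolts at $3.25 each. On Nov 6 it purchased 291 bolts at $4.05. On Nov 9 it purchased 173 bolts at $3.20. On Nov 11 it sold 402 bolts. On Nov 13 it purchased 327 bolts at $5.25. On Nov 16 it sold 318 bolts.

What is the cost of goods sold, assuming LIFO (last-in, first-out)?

Nov 11, 402 sold [LIFO — newest first]: 173 @ $3.20 + 229 @ $4.05 = $1,481.05
Nov 16, 318 sold [LIFO — newest first]: 318 @ $5.25 = $1,669.50
Total COGS = $1,481.05 + $1,669.50 = $3,150.55
Ending inventory: 274 @ $3.25 + 62 @ $4.05 + 9 @ $5.25 = $1,188.85
Check: goods available $4,339.40 = COGS $3,150.55 + ending $1,188.85

COGS = $3,150.55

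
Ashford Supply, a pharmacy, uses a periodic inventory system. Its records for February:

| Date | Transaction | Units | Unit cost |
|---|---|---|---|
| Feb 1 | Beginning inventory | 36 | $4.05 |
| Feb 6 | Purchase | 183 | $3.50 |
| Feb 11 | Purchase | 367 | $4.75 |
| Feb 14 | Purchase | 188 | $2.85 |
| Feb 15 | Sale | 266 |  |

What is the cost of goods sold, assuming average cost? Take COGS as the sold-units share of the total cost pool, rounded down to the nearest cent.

COGS = $1,053.46

Feb 15, sell 266: 266/774 × $3,065.35 → $1,053.46
Ending inventory (cost pool remaining) = $2,011.89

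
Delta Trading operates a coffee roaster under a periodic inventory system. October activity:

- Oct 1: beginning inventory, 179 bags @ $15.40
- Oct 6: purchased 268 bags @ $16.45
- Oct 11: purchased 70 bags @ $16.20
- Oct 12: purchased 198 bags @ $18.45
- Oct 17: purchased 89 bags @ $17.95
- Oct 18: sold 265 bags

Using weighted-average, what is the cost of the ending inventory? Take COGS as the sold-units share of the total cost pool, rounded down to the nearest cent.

Oct 18, sell 265: 265/804 × $13,549.85 → $4,466.05
Ending inventory (cost pool remaining) = $9,083.80
Check: goods available $13,549.85 = COGS $4,466.05 + ending $9,083.80

Ending inventory = $9,083.80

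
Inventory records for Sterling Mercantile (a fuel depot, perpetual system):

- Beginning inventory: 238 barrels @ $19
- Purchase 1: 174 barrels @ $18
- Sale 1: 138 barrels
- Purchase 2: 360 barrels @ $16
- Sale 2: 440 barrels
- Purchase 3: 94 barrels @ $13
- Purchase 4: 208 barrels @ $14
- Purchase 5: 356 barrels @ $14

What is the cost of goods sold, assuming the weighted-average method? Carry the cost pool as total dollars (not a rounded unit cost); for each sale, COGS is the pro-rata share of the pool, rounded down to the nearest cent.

COGS = $10,093.87

After Beginning: 238 on hand, pool $4,522.00 (≈ $19.0000 each)
After Purchase 1: 412 on hand, pool $7,654.00 (≈ $18.5777 each)
Sale 1, sell 138: 138/412 × $7,654.00 → $2,563.71
After Purchase 2: 634 on hand, pool $10,850.29 (≈ $17.1140 each)
Sale 2, sell 440: 440/634 × $10,850.29 → $7,530.16
After Purchase 3: 288 on hand, pool $4,542.13 (≈ $15.7713 each)
After Purchase 4: 496 on hand, pool $7,454.13 (≈ $15.0285 each)
After Purchase 5: 852 on hand, pool $12,438.13 (≈ $14.5987 each)
Total COGS = $2,563.71 + $7,530.16 = $10,093.87
Ending inventory (cost pool remaining) = $12,438.13
Check: goods available $22,532.00 = COGS $10,093.87 + ending $12,438.13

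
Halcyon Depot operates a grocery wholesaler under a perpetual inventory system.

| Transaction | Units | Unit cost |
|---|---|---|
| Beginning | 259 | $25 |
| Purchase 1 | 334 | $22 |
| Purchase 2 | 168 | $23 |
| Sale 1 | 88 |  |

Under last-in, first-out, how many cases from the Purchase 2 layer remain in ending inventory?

Sale 1 (88) [LIFO — newest first]: 88 @ $23 = $2,024
Ending inventory: 259 @ $25 + 334 @ $22 + 80 @ $23 = $15,663
Check: goods available $17,687 = COGS $2,024 + ending $15,663

80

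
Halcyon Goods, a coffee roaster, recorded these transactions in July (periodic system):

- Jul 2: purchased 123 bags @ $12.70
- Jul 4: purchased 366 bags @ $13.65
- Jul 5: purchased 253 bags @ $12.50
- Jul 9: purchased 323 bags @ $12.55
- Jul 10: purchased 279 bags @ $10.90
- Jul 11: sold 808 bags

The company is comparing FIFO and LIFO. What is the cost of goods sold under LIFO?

FIFO COGS: 123 @ $12.70 + 366 @ $13.65 + 253 @ $12.50 + 66 @ $12.55 = $10,548.80
LIFO COGS: 279 @ $10.90 + 323 @ $12.55 + 206 @ $12.50 = $9,669.75

COGS = $9,669.75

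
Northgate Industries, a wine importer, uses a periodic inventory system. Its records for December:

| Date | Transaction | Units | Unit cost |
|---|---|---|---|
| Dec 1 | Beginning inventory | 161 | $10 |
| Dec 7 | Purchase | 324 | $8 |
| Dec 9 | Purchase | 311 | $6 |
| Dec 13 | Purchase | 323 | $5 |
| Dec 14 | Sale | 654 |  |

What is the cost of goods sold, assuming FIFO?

COGS = $5,216

Dec 14, 654 sold [FIFO — oldest first]: 161 @ $10 + 324 @ $8 + 169 @ $6 = $5,216
Ending inventory: 142 @ $6 + 323 @ $5 = $2,467
Check: goods available $7,683 = COGS $5,216 + ending $2,467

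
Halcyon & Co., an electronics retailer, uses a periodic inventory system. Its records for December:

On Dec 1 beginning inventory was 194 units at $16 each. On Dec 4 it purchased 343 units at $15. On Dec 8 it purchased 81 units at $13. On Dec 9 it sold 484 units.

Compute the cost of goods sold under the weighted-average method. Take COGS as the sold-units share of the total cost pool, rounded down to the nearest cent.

COGS = $7,285.06

Dec 9, sell 484: 484/618 × $9,302.00 → $7,285.06
Ending inventory (cost pool remaining) = $2,016.94
Check: goods available $9,302.00 = COGS $7,285.06 + ending $2,016.94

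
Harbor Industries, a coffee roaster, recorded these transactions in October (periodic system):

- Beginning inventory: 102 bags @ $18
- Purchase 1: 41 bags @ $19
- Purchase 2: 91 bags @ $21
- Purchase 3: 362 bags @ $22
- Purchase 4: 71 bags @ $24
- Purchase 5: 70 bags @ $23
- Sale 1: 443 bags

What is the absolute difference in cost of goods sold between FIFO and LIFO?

FIFO COGS: 102 @ $18 + 41 @ $19 + 91 @ $21 + 209 @ $22 = $9,124
LIFO COGS: 70 @ $23 + 71 @ $24 + 302 @ $22 = $9,958
Difference = |$9,124 − $9,958| = $834

$834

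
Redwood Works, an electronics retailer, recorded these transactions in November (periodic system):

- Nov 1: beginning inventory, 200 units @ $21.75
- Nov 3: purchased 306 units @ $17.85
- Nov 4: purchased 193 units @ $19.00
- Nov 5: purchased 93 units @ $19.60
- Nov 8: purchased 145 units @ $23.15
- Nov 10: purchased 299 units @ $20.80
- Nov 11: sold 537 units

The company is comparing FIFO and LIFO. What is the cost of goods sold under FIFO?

COGS = $10,401.10

FIFO COGS: 200 @ $21.75 + 306 @ $17.85 + 31 @ $19.00 = $10,401.10
LIFO COGS: 299 @ $20.80 + 145 @ $23.15 + 93 @ $19.60 = $11,398.75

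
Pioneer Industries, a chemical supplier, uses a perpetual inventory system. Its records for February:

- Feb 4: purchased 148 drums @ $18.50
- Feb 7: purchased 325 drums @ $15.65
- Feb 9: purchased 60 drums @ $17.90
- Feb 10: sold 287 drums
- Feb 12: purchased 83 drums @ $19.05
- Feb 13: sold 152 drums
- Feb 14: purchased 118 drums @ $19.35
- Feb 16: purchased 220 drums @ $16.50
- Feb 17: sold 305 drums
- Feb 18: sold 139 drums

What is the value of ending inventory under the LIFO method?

Ending inventory = $1,313.50

Feb 10, 287 sold [LIFO — newest first]: 60 @ $17.90 + 227 @ $15.65 = $4,626.55
Feb 13, 152 sold [LIFO — newest first]: 83 @ $19.05 + 69 @ $15.65 = $2,661.00
Feb 17, 305 sold [LIFO — newest first]: 220 @ $16.50 + 85 @ $19.35 = $5,274.75
Feb 18, 139 sold [LIFO — newest first]: 33 @ $19.35 + 29 @ $15.65 + 77 @ $18.50 = $2,516.90
Total COGS = $4,626.55 + $2,661.00 + $5,274.75 + $2,516.90 = $15,079.20
Ending inventory: 71 @ $18.50 = $1,313.50
Check: goods available $16,392.70 = COGS $15,079.20 + ending $1,313.50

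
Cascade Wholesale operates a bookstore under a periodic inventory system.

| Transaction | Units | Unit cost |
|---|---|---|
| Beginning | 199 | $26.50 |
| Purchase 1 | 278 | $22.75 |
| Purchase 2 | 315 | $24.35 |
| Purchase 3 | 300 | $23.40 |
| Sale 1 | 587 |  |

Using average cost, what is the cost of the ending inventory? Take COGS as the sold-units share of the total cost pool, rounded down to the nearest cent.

Ending inventory = $12,157.12

Sale 1, sell 587: 587/1092 × $26,288.25 → $14,131.13
Ending inventory (cost pool remaining) = $12,157.12
Check: goods available $26,288.25 = COGS $14,131.13 + ending $12,157.12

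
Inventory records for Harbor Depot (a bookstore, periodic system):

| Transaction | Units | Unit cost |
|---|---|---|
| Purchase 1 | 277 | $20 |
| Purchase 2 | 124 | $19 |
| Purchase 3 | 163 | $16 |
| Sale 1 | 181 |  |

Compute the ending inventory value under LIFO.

Ending inventory = $7,554

Sale 1 (181) [LIFO — newest first]: 163 @ $16 + 18 @ $19 = $2,950
Ending inventory: 277 @ $20 + 106 @ $19 = $7,554
Check: goods available $10,504 = COGS $2,950 + ending $7,554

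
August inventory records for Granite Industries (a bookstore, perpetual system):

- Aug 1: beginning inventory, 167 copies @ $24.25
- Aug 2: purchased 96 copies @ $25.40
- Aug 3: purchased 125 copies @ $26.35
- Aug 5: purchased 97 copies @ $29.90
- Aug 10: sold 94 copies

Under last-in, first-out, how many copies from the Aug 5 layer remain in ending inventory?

3

Aug 10, 94 sold [LIFO — newest first]: 94 @ $29.90 = $2,810.60
Ending inventory: 167 @ $24.25 + 96 @ $25.40 + 125 @ $26.35 + 3 @ $29.90 = $9,871.60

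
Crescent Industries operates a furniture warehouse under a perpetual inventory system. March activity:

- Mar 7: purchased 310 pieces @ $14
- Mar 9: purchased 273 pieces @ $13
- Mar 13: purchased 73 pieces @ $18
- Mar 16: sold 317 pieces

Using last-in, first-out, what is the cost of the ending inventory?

Ending inventory = $4,717

Mar 16, 317 sold [LIFO — newest first]: 73 @ $18 + 244 @ $13 = $4,486
Ending inventory: 310 @ $14 + 29 @ $13 = $4,717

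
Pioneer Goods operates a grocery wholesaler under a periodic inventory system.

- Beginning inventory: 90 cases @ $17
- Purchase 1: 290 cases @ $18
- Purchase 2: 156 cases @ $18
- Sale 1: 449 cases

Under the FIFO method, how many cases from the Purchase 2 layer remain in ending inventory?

87

Sale 1 (449) [FIFO — oldest first]: 90 @ $17 + 290 @ $18 + 69 @ $18 = $7,992
Ending inventory: 87 @ $18 = $1,566
Check: goods available $9,558 = COGS $7,992 + ending $1,566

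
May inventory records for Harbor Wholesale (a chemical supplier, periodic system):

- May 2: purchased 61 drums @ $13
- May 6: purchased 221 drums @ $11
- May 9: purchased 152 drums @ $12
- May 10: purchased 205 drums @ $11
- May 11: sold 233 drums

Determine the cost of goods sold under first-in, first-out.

May 11, 233 sold [FIFO — oldest first]: 61 @ $13 + 172 @ $11 = $2,685
Ending inventory: 49 @ $11 + 152 @ $12 + 205 @ $11 = $4,618
Check: goods available $7,303 = COGS $2,685 + ending $4,618

COGS = $2,685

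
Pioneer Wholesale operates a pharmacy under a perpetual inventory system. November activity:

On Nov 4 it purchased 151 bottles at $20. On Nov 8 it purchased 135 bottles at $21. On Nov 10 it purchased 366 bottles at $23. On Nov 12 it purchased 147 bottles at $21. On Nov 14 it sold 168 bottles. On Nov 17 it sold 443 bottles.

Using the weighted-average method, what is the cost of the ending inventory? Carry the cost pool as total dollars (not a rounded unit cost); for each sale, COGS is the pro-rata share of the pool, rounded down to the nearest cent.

After Nov 4: 151 on hand, pool $3,020.00 (≈ $20.0000 each)
After Nov 8: 286 on hand, pool $5,855.00 (≈ $20.4720 each)
After Nov 10: 652 on hand, pool $14,273.00 (≈ $21.8911 each)
After Nov 12: 799 on hand, pool $17,360.00 (≈ $21.7272 each)
Nov 14, sell 168: 168/799 × $17,360.00 → $3,650.16
Nov 17, sell 443: 443/631 × $13,709.84 → $9,625.13
Total COGS = $3,650.16 + $9,625.13 = $13,275.29
Ending inventory (cost pool remaining) = $4,084.71
Check: goods available $17,360.00 = COGS $13,275.29 + ending $4,084.71

Ending inventory = $4,084.71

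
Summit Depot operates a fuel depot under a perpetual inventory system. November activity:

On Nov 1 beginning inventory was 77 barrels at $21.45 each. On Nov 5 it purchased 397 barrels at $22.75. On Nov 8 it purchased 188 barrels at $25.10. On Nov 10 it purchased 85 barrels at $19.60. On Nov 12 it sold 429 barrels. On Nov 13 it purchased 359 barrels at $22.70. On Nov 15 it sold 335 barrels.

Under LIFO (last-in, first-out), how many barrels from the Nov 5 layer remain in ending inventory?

241

Nov 12, 429 sold [LIFO — newest first]: 85 @ $19.60 + 188 @ $25.10 + 156 @ $22.75 = $9,933.80
Nov 15, 335 sold [LIFO — newest first]: 335 @ $22.70 = $7,604.50
Total COGS = $9,933.80 + $7,604.50 = $17,538.30
Ending inventory: 77 @ $21.45 + 241 @ $22.75 + 24 @ $22.70 = $7,679.20
Check: goods available $25,217.50 = COGS $17,538.30 + ending $7,679.20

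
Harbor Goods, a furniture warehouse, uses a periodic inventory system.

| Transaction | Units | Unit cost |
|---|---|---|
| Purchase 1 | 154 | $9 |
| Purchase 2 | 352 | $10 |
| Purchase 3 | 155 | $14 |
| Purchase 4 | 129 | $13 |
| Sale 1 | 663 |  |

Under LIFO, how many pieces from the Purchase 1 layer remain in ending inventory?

Sale 1 (663) [LIFO — newest first]: 129 @ $13 + 155 @ $14 + 352 @ $10 + 27 @ $9 = $7,610
Ending inventory: 127 @ $9 = $1,143

127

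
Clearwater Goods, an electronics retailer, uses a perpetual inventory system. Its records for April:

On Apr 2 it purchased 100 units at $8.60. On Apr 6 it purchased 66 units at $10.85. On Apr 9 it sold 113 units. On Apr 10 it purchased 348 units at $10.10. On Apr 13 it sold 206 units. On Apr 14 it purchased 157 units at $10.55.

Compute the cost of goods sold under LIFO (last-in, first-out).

COGS = $3,200.90

Apr 9, 113 sold [LIFO — newest first]: 66 @ $10.85 + 47 @ $8.60 = $1,120.30
Apr 13, 206 sold [LIFO — newest first]: 206 @ $10.10 = $2,080.60
Total COGS = $1,120.30 + $2,080.60 = $3,200.90
Ending inventory: 53 @ $8.60 + 142 @ $10.10 + 157 @ $10.55 = $3,546.35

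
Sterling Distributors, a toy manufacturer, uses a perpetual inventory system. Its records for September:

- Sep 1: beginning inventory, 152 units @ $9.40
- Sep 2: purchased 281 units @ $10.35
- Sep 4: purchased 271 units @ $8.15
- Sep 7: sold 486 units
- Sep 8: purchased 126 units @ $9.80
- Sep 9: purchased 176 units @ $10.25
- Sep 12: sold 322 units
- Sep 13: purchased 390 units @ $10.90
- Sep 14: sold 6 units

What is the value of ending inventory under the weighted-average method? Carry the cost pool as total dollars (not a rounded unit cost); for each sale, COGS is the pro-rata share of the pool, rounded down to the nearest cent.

After Sep 1: 152 on hand, pool $1,428.80 (≈ $9.4000 each)
After Sep 2: 433 on hand, pool $4,337.15 (≈ $10.0165 each)
After Sep 4: 704 on hand, pool $6,545.80 (≈ $9.2980 each)
Sep 7, sell 486: 486/704 × $6,545.80 → $4,518.83
After Sep 8: 344 on hand, pool $3,261.77 (≈ $9.4819 each)
After Sep 9: 520 on hand, pool $5,065.77 (≈ $9.7419 each)
Sep 12, sell 322: 322/520 × $5,065.77 → $3,136.88
After Sep 13: 588 on hand, pool $6,179.89 (≈ $10.5100 each)
Sep 14, sell 6: 6/588 × $6,179.89 → $63.06
Total COGS = $4,518.83 + $3,136.88 + $63.06 = $7,718.77
Ending inventory (cost pool remaining) = $6,116.83

Ending inventory = $6,116.83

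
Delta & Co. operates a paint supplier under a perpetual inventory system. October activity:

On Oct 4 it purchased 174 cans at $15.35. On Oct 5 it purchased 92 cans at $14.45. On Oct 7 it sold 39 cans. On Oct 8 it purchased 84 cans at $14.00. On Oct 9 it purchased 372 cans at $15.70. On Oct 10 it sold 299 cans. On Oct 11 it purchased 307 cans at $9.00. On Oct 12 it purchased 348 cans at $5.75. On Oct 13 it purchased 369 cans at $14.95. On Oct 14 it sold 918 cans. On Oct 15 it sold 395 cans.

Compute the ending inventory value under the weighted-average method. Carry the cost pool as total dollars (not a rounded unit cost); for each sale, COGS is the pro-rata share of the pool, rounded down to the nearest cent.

Ending inventory = $1,089.31

After Oct 4: 174 on hand, pool $2,670.90 (≈ $15.3500 each)
After Oct 5: 266 on hand, pool $4,000.30 (≈ $15.0387 each)
Oct 7, sell 39: 39/266 × $4,000.30 → $586.51
After Oct 8: 311 on hand, pool $4,589.79 (≈ $14.7582 each)
After Oct 9: 683 on hand, pool $10,430.19 (≈ $15.2711 each)
Oct 10, sell 299: 299/683 × $10,430.19 → $4,566.07
After Oct 11: 691 on hand, pool $8,627.12 (≈ $12.4850 each)
After Oct 12: 1039 on hand, pool $10,628.12 (≈ $10.2292 each)
After Oct 13: 1408 on hand, pool $16,144.67 (≈ $11.4664 each)
Oct 14, sell 918: 918/1408 × $16,144.67 → $10,526.14
Oct 15, sell 395: 395/490 × $5,618.53 → $4,529.22
Total COGS = $586.51 + $4,566.07 + $10,526.14 + $4,529.22 = $20,207.94
Ending inventory (cost pool remaining) = $1,089.31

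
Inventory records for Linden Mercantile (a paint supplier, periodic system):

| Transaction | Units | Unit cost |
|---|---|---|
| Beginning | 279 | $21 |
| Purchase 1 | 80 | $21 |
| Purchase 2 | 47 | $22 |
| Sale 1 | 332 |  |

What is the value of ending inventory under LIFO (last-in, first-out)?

Ending inventory = $1,554

Sale 1 (332) [LIFO — newest first]: 47 @ $22 + 80 @ $21 + 205 @ $21 = $7,019
Ending inventory: 74 @ $21 = $1,554
Check: goods available $8,573 = COGS $7,019 + ending $1,554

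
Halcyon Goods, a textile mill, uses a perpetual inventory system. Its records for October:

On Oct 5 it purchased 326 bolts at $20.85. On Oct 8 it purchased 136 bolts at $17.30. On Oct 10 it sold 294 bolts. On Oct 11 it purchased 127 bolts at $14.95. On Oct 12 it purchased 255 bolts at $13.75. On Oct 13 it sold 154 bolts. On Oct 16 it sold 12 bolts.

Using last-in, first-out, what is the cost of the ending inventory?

Ending inventory = $6,625.20

Oct 10, 294 sold [LIFO — newest first]: 136 @ $17.30 + 158 @ $20.85 = $5,647.10
Oct 13, 154 sold [LIFO — newest first]: 154 @ $13.75 = $2,117.50
Oct 16, 12 sold [LIFO — newest first]: 12 @ $13.75 = $165.00
Total COGS = $5,647.10 + $2,117.50 + $165.00 = $7,929.60
Ending inventory: 168 @ $20.85 + 127 @ $14.95 + 89 @ $13.75 = $6,625.20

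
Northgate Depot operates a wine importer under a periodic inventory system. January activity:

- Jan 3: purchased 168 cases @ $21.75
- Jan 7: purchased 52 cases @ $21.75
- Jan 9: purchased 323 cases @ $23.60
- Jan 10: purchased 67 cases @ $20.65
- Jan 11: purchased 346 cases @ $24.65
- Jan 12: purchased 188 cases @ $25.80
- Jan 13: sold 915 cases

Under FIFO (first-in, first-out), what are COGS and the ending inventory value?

Jan 13, 915 sold [FIFO — oldest first]: 168 @ $21.75 + 52 @ $21.75 + 323 @ $23.60 + 67 @ $20.65 + 305 @ $24.65 = $21,309.60
Ending inventory: 41 @ $24.65 + 188 @ $25.80 = $5,861.05
Check: goods available $27,170.65 = COGS $21,309.60 + ending $5,861.05

COGS = $21,309.60; ending inventory = $5,861.05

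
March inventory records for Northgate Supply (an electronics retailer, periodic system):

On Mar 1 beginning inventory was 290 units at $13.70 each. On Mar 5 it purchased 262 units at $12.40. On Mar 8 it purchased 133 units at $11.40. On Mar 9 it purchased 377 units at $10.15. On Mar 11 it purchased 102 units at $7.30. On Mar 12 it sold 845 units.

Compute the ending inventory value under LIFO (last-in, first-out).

Ending inventory = $4,332.60

Mar 12, 845 sold [LIFO — newest first]: 102 @ $7.30 + 377 @ $10.15 + 133 @ $11.40 + 233 @ $12.40 = $8,976.55
Ending inventory: 290 @ $13.70 + 29 @ $12.40 = $4,332.60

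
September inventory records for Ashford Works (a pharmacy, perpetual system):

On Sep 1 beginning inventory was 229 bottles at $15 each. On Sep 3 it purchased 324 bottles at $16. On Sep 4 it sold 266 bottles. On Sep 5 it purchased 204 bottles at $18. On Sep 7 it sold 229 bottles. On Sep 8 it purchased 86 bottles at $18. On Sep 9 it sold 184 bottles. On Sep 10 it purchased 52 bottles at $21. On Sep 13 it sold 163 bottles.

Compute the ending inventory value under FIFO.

Sep 4, 266 sold [FIFO — oldest first]: 229 @ $15 + 37 @ $16 = $4,027
Sep 7, 229 sold [FIFO — oldest first]: 229 @ $16 = $3,664
Sep 9, 184 sold [FIFO — oldest first]: 58 @ $16 + 126 @ $18 = $3,196
Sep 13, 163 sold [FIFO — oldest first]: 78 @ $18 + 85 @ $18 = $2,934
Total COGS = $4,027 + $3,664 + $3,196 + $2,934 = $13,821
Ending inventory: 1 @ $18 + 52 @ $21 = $1,110
Check: goods available $14,931 = COGS $13,821 + ending $1,110

Ending inventory = $1,110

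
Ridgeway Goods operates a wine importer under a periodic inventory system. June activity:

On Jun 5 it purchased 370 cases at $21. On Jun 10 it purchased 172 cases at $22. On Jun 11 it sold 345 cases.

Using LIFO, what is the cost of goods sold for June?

COGS = $7,417

Jun 11, 345 sold [LIFO — newest first]: 172 @ $22 + 173 @ $21 = $7,417
Ending inventory: 197 @ $21 = $4,137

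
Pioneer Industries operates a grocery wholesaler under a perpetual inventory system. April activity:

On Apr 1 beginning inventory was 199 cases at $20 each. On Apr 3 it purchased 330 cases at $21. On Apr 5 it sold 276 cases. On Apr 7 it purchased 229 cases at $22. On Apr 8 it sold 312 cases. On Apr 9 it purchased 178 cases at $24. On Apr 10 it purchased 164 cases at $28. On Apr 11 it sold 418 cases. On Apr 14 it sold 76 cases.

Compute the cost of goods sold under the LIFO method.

COGS = $24,452

Apr 5, 276 sold [LIFO — newest first]: 276 @ $21 = $5,796
Apr 8, 312 sold [LIFO — newest first]: 229 @ $22 + 54 @ $21 + 29 @ $20 = $6,752
Apr 11, 418 sold [LIFO — newest first]: 164 @ $28 + 178 @ $24 + 76 @ $20 = $10,384
Apr 14, 76 sold [LIFO — newest first]: 76 @ $20 = $1,520
Total COGS = $5,796 + $6,752 + $10,384 + $1,520 = $24,452
Ending inventory: 18 @ $20 = $360
Check: goods available $24,812 = COGS $24,452 + ending $360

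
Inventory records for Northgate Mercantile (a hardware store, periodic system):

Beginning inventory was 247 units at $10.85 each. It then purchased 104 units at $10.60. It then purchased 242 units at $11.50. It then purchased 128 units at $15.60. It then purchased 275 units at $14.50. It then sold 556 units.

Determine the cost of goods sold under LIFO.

COGS = $7,743.80

Sale 1 (556) [LIFO — newest first]: 275 @ $14.50 + 128 @ $15.60 + 153 @ $11.50 = $7,743.80
Ending inventory: 247 @ $10.85 + 104 @ $10.60 + 89 @ $11.50 = $4,805.85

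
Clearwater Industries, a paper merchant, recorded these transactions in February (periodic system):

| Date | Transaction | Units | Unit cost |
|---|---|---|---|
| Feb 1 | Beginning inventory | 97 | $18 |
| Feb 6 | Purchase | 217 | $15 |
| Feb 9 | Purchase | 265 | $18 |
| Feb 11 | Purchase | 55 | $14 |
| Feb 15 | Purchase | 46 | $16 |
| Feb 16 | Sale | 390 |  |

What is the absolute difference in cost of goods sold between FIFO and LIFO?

$267

FIFO COGS: 97 @ $18 + 217 @ $15 + 76 @ $18 = $6,369
LIFO COGS: 46 @ $16 + 55 @ $14 + 265 @ $18 + 24 @ $15 = $6,636
Difference = |$6,369 − $6,636| = $267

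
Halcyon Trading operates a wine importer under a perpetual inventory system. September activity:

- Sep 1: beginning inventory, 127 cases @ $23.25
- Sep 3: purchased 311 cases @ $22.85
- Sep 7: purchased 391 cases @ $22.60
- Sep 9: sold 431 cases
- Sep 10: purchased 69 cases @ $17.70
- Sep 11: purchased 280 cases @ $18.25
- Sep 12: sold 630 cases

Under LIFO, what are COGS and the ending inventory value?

Sep 9, 431 sold [LIFO — newest first]: 391 @ $22.60 + 40 @ $22.85 = $9,750.60
Sep 12, 630 sold [LIFO — newest first]: 280 @ $18.25 + 69 @ $17.70 + 271 @ $22.85 + 10 @ $23.25 = $12,756.15
Total COGS = $9,750.60 + $12,756.15 = $22,506.75
Ending inventory: 117 @ $23.25 = $2,720.25

COGS = $22,506.75; ending inventory = $2,720.25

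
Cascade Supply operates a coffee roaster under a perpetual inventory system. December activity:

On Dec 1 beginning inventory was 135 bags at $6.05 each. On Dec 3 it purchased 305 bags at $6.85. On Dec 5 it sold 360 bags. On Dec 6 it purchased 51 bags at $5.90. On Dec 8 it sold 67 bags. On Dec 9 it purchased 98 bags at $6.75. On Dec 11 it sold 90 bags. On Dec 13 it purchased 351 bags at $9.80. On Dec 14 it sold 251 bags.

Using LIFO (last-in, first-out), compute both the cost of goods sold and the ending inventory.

Dec 5, 360 sold [LIFO — newest first]: 305 @ $6.85 + 55 @ $6.05 = $2,422.00
Dec 8, 67 sold [LIFO — newest first]: 51 @ $5.90 + 16 @ $6.05 = $397.70
Dec 11, 90 sold [LIFO — newest first]: 90 @ $6.75 = $607.50
Dec 14, 251 sold [LIFO — newest first]: 251 @ $9.80 = $2,459.80
Total COGS = $2,422.00 + $397.70 + $607.50 + $2,459.80 = $5,887.00
Ending inventory: 64 @ $6.05 + 8 @ $6.75 + 100 @ $9.80 = $1,421.20

COGS = $5,887.00; ending inventory = $1,421.20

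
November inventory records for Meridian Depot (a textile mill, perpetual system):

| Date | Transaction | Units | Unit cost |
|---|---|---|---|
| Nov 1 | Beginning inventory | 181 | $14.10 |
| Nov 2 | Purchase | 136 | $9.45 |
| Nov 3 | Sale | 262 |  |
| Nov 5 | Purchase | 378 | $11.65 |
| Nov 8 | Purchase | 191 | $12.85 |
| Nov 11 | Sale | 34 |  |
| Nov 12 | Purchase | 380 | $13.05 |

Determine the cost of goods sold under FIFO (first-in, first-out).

COGS = $3,638.85

Nov 3, 262 sold [FIFO — oldest first]: 181 @ $14.10 + 81 @ $9.45 = $3,317.55
Nov 11, 34 sold [FIFO — oldest first]: 34 @ $9.45 = $321.30
Total COGS = $3,317.55 + $321.30 = $3,638.85
Ending inventory: 21 @ $9.45 + 378 @ $11.65 + 191 @ $12.85 + 380 @ $13.05 = $12,015.50
Check: goods available $15,654.35 = COGS $3,638.85 + ending $12,015.50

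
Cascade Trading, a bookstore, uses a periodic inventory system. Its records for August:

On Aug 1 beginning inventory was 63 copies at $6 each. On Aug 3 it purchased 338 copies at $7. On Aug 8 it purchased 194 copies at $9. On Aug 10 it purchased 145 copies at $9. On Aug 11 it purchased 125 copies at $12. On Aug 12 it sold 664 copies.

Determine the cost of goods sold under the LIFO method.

COGS = $5,951

Aug 12, 664 sold [LIFO — newest first]: 125 @ $12 + 145 @ $9 + 194 @ $9 + 200 @ $7 = $5,951
Ending inventory: 63 @ $6 + 138 @ $7 = $1,344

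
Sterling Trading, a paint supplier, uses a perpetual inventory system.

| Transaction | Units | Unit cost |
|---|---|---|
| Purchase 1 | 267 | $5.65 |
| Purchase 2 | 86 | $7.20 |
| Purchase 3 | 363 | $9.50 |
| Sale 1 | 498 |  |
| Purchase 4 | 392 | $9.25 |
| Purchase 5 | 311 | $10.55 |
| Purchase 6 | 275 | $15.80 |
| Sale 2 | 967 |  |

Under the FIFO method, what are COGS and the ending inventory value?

Sale 1 (498) [FIFO — oldest first]: 267 @ $5.65 + 86 @ $7.20 + 145 @ $9.50 = $3,505.25
Sale 2 (967) [FIFO — oldest first]: 218 @ $9.50 + 392 @ $9.25 + 311 @ $10.55 + 46 @ $15.80 = $9,704.85
Total COGS = $3,505.25 + $9,704.85 = $13,210.10
Ending inventory: 229 @ $15.80 = $3,618.20
Check: goods available $16,828.30 = COGS $13,210.10 + ending $3,618.20

COGS = $13,210.10; ending inventory = $3,618.20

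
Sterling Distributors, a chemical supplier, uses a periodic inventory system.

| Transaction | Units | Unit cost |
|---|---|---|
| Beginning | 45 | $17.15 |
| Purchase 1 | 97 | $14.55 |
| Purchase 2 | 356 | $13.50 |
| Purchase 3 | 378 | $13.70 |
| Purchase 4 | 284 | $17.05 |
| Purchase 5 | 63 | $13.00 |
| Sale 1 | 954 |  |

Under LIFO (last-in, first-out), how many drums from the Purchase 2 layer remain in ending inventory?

Sale 1 (954) [LIFO — newest first]: 63 @ $13.00 + 284 @ $17.05 + 378 @ $13.70 + 229 @ $13.50 = $13,931.30
Ending inventory: 45 @ $17.15 + 97 @ $14.55 + 127 @ $13.50 = $3,897.60

127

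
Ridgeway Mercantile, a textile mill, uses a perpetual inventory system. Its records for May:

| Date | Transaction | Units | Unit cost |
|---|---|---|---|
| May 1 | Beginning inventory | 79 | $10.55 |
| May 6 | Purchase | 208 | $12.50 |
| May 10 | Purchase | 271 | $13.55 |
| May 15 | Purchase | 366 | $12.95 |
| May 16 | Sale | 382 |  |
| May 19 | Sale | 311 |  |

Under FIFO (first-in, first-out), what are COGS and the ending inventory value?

May 16, 382 sold [FIFO — oldest first]: 79 @ $10.55 + 208 @ $12.50 + 95 @ $13.55 = $4,720.70
May 19, 311 sold [FIFO — oldest first]: 176 @ $13.55 + 135 @ $12.95 = $4,133.05
Total COGS = $4,720.70 + $4,133.05 = $8,853.75
Ending inventory: 231 @ $12.95 = $2,991.45

COGS = $8,853.75; ending inventory = $2,991.45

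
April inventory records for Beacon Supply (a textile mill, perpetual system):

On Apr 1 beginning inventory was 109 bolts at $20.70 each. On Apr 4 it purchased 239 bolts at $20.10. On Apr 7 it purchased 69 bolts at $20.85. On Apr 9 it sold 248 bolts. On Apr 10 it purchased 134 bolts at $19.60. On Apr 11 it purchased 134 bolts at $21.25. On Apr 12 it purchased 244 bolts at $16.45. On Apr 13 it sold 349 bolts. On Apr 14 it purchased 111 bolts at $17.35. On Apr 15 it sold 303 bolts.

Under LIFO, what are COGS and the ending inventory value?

Apr 9, 248 sold [LIFO — newest first]: 69 @ $20.85 + 179 @ $20.10 = $5,036.55
Apr 13, 349 sold [LIFO — newest first]: 244 @ $16.45 + 105 @ $21.25 = $6,245.05
Apr 15, 303 sold [LIFO — newest first]: 111 @ $17.35 + 29 @ $21.25 + 134 @ $19.60 + 29 @ $20.10 = $5,751.40
Total COGS = $5,036.55 + $6,245.05 + $5,751.40 = $17,033.00
Ending inventory: 109 @ $20.70 + 31 @ $20.10 = $2,879.40
Check: goods available $19,912.40 = COGS $17,033.00 + ending $2,879.40

COGS = $17,033.00; ending inventory = $2,879.40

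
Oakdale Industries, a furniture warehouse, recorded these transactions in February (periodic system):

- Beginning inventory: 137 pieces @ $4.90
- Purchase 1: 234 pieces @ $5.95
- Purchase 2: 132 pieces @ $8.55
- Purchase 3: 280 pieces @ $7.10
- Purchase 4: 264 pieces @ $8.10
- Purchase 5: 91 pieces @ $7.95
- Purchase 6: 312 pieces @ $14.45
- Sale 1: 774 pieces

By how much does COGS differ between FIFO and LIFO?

FIFO COGS: 137 @ $4.90 + 234 @ $5.95 + 132 @ $8.55 + 271 @ $7.10 = $5,116.30
LIFO COGS: 312 @ $14.45 + 91 @ $7.95 + 264 @ $8.10 + 107 @ $7.10 = $8,129.95
Difference = |$5,116.30 − $8,129.95| = $3,013.65

$3,013.65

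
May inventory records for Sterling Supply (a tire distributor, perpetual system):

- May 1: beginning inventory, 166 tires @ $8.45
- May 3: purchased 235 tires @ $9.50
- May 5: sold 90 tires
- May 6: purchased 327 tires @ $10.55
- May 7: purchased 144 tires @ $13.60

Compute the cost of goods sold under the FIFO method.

COGS = $760.50

May 5, 90 sold [FIFO — oldest first]: 90 @ $8.45 = $760.50
Ending inventory: 76 @ $8.45 + 235 @ $9.50 + 327 @ $10.55 + 144 @ $13.60 = $8,282.95
Check: goods available $9,043.45 = COGS $760.50 + ending $8,282.95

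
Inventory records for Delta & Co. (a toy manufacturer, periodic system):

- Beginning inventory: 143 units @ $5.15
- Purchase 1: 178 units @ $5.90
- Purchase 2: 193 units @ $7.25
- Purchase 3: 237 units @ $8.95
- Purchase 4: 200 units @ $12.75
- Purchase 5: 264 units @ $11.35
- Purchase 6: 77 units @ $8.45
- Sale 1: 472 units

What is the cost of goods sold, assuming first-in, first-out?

COGS = $2,881.40

Sale 1 (472) [FIFO — oldest first]: 143 @ $5.15 + 178 @ $5.90 + 151 @ $7.25 = $2,881.40
Ending inventory: 42 @ $7.25 + 237 @ $8.95 + 200 @ $12.75 + 264 @ $11.35 + 77 @ $8.45 = $8,622.70
Check: goods available $11,504.10 = COGS $2,881.40 + ending $8,622.70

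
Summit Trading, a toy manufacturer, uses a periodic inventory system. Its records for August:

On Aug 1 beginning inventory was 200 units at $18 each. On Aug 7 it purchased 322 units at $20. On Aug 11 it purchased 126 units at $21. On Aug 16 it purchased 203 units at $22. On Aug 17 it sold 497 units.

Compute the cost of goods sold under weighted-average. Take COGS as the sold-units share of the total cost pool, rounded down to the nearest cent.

Aug 17, sell 497: 497/851 × $17,152.00 → $10,017.09
Ending inventory (cost pool remaining) = $7,134.91

COGS = $10,017.09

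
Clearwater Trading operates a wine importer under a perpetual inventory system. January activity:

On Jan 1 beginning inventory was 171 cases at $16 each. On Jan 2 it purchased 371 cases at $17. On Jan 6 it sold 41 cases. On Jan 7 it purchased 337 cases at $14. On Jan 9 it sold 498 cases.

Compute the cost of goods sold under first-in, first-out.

Jan 6, 41 sold [FIFO — oldest first]: 41 @ $16 = $656
Jan 9, 498 sold [FIFO — oldest first]: 130 @ $16 + 368 @ $17 = $8,336
Total COGS = $656 + $8,336 = $8,992
Ending inventory: 3 @ $17 + 337 @ $14 = $4,769
Check: goods available $13,761 = COGS $8,992 + ending $4,769

COGS = $8,992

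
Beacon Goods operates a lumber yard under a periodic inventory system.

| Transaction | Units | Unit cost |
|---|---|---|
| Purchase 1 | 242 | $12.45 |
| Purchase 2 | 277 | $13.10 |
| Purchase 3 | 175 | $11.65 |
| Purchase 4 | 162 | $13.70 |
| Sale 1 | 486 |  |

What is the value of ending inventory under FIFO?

Ending inventory = $4,690.45

Sale 1 (486) [FIFO — oldest first]: 242 @ $12.45 + 244 @ $13.10 = $6,209.30
Ending inventory: 33 @ $13.10 + 175 @ $11.65 + 162 @ $13.70 = $4,690.45
Check: goods available $10,899.75 = COGS $6,209.30 + ending $4,690.45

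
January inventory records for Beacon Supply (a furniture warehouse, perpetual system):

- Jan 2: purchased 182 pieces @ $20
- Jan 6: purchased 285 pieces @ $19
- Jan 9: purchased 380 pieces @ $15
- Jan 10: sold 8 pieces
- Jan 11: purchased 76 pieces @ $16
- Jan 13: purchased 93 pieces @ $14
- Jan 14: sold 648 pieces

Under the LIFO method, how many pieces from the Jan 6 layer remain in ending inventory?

Jan 10, 8 sold [LIFO — newest first]: 8 @ $15 = $120
Jan 14, 648 sold [LIFO — newest first]: 93 @ $14 + 76 @ $16 + 372 @ $15 + 107 @ $19 = $10,131
Total COGS = $120 + $10,131 = $10,251
Ending inventory: 182 @ $20 + 178 @ $19 = $7,022

178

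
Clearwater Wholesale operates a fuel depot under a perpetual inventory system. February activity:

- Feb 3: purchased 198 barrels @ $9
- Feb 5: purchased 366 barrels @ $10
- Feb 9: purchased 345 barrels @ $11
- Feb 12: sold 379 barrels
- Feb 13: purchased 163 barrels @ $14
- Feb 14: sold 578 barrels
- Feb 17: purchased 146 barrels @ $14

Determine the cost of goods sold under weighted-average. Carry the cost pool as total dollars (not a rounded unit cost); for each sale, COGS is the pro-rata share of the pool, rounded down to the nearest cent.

After Feb 3: 198 on hand, pool $1,782.00 (≈ $9.0000 each)
After Feb 5: 564 on hand, pool $5,442.00 (≈ $9.6489 each)
After Feb 9: 909 on hand, pool $9,237.00 (≈ $10.1617 each)
Feb 12, sell 379: 379/909 × $9,237.00 → $3,851.29
After Feb 13: 693 on hand, pool $7,667.71 (≈ $11.0645 each)
Feb 14, sell 578: 578/693 × $7,667.71 → $6,395.29
After Feb 17: 261 on hand, pool $3,316.42 (≈ $12.7066 each)
Total COGS = $3,851.29 + $6,395.29 = $10,246.58
Ending inventory (cost pool remaining) = $3,316.42

COGS = $10,246.58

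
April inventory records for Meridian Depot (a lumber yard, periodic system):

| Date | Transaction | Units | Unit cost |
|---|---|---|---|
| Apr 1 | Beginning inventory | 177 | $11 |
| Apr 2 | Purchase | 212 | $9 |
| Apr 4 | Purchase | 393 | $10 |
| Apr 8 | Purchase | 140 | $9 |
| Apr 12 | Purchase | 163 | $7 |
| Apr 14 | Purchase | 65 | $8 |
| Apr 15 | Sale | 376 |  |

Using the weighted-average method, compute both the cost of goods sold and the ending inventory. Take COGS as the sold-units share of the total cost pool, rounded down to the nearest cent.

Apr 15, sell 376: 376/1150 × $10,706.00 → $3,500.39
Ending inventory (cost pool remaining) = $7,205.61

COGS = $3,500.39; ending inventory = $7,205.61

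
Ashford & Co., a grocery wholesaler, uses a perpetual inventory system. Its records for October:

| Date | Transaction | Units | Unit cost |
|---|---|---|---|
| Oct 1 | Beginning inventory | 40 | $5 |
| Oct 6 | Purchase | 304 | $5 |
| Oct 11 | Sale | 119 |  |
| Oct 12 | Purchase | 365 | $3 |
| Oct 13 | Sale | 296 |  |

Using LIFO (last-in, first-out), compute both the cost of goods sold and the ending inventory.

COGS = $1,483; ending inventory = $1,332

Oct 11, 119 sold [LIFO — newest first]: 119 @ $5 = $595
Oct 13, 296 sold [LIFO — newest first]: 296 @ $3 = $888
Total COGS = $595 + $888 = $1,483
Ending inventory: 40 @ $5 + 185 @ $5 + 69 @ $3 = $1,332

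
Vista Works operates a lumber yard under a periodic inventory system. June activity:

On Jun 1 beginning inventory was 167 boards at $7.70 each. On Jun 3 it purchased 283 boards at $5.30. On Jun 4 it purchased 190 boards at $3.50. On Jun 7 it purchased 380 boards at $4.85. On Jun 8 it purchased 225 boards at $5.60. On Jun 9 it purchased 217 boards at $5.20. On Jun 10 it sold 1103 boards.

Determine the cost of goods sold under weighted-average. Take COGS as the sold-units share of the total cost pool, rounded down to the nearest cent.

Jun 10, sell 1103: 1103/1462 × $7,682.20 → $5,795.80
Ending inventory (cost pool remaining) = $1,886.40

COGS = $5,795.80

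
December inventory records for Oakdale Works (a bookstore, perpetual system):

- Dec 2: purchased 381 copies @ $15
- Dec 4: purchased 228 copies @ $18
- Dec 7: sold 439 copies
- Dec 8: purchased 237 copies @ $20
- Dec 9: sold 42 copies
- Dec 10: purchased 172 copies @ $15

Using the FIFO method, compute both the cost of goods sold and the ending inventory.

COGS = $7,515; ending inventory = $9,624

Dec 7, 439 sold [FIFO — oldest first]: 381 @ $15 + 58 @ $18 = $6,759
Dec 9, 42 sold [FIFO — oldest first]: 42 @ $18 = $756
Total COGS = $6,759 + $756 = $7,515
Ending inventory: 128 @ $18 + 237 @ $20 + 172 @ $15 = $9,624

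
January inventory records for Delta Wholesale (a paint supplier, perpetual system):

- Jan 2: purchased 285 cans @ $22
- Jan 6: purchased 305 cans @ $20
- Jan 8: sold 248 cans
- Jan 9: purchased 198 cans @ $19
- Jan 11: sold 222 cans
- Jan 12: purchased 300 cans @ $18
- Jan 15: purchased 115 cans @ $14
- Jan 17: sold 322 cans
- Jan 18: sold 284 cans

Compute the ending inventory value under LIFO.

Ending inventory = $2,794

Jan 8, 248 sold [LIFO — newest first]: 248 @ $20 = $4,960
Jan 11, 222 sold [LIFO — newest first]: 198 @ $19 + 24 @ $20 = $4,242
Jan 17, 322 sold [LIFO — newest first]: 115 @ $14 + 207 @ $18 = $5,336
Jan 18, 284 sold [LIFO — newest first]: 93 @ $18 + 33 @ $20 + 158 @ $22 = $5,810
Total COGS = $4,960 + $4,242 + $5,336 + $5,810 = $20,348
Ending inventory: 127 @ $22 = $2,794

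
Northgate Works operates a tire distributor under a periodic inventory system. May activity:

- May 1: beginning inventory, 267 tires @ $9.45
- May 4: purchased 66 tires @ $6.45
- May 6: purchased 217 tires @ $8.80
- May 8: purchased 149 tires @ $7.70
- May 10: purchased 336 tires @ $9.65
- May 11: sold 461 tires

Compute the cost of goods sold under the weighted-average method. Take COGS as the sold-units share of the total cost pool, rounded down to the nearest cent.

May 11, sell 461: 461/1035 × $9,248.15 → $4,119.22
Ending inventory (cost pool remaining) = $5,128.93
Check: goods available $9,248.15 = COGS $4,119.22 + ending $5,128.93

COGS = $4,119.22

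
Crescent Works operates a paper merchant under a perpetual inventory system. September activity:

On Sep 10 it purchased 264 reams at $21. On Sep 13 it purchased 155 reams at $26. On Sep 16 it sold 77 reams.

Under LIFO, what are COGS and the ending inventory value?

COGS = $2,002; ending inventory = $7,572

Sep 16, 77 sold [LIFO — newest first]: 77 @ $26 = $2,002
Ending inventory: 264 @ $21 + 78 @ $26 = $7,572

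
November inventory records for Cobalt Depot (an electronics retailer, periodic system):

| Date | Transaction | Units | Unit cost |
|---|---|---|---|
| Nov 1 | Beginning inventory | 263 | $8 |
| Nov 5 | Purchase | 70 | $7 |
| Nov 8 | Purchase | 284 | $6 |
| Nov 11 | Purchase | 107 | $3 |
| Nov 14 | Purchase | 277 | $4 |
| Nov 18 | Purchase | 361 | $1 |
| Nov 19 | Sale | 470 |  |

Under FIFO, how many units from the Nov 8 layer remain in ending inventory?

147

Nov 19, 470 sold [FIFO — oldest first]: 263 @ $8 + 70 @ $7 + 137 @ $6 = $3,416
Ending inventory: 147 @ $6 + 107 @ $3 + 277 @ $4 + 361 @ $1 = $2,672
Check: goods available $6,088 = COGS $3,416 + ending $2,672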